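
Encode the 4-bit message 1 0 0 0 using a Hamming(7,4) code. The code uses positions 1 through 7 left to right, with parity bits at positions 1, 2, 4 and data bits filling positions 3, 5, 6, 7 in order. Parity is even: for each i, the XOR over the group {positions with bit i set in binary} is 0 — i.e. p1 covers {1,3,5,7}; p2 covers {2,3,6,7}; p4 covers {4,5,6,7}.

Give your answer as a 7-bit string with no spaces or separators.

Place data at non-parity positions: p1 p2 1 p4 0 0 0
p1 (pos 1,3,5,7): XOR of data positions = 1⊕0⊕0 = 1
p2 (pos 2,3,6,7): XOR of data positions = 1⊕0⊕0 = 1
p4 (pos 4,5,6,7): XOR of data positions = 0⊕0⊕0 = 0
Codeword: 1110000

1110000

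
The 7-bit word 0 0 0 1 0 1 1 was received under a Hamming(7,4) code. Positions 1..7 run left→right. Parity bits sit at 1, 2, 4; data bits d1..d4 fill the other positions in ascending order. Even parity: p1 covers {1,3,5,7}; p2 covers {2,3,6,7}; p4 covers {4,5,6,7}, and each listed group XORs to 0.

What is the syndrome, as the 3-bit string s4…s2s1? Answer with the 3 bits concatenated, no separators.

s1 (pos 1,3,5,7): 0⊕0⊕0⊕1 = 1
s2 (pos 2,3,6,7): 0⊕0⊕1⊕1 = 0
s4 (pos 4,5,6,7): 1⊕0⊕1⊕1 = 1
Syndrome s4…s1 = 101 → error at position 5.

101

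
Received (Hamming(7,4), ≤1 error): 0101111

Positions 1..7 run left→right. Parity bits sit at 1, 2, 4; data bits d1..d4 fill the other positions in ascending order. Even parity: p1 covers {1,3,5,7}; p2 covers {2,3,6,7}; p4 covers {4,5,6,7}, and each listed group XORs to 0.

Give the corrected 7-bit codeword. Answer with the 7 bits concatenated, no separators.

s1 (pos 1,3,5,7): 0⊕0⊕1⊕1 = 0
s2 (pos 2,3,6,7): 1⊕0⊕1⊕1 = 1
s4 (pos 4,5,6,7): 1⊕1⊕1⊕1 = 0
Syndrome s4…s1 = 010 → error at position 2.
Flip position 2: 0101111 → 0001111

0001111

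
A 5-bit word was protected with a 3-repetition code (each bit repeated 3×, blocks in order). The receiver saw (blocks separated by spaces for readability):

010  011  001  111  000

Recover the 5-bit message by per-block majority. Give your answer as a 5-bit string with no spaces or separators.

01010

Block 1 (010): 1 one → 0
Block 2 (011): 2 ones → 1
Block 3 (001): 1 one → 0
Block 4 (111): 3 ones → 1
Block 5 (000): 0 ones → 0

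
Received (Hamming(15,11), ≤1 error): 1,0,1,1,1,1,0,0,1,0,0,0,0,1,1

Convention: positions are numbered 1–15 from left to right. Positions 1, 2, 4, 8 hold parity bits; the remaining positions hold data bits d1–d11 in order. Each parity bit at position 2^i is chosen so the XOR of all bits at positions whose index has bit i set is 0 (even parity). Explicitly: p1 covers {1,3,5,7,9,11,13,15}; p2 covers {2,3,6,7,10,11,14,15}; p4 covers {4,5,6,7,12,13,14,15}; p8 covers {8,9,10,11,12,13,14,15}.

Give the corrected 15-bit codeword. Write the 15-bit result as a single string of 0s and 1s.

101111001000111

s1 (pos 1,3,5,7,9,11,13,15): 1⊕1⊕1⊕0⊕1⊕0⊕0⊕1 = 1
s2 (pos 2,3,6,7,10,11,14,15): 0⊕1⊕1⊕0⊕0⊕0⊕1⊕1 = 0
s4 (pos 4,5,6,7,12,13,14,15): 1⊕1⊕1⊕0⊕0⊕0⊕1⊕1 = 1
s8 (pos 8,9,10,11,12,13,14,15): 0⊕1⊕0⊕0⊕0⊕0⊕1⊕1 = 1
Syndrome s8…s1 = 1101 → error at position 13.
Flip position 13: 101111001000011 → 101111001000111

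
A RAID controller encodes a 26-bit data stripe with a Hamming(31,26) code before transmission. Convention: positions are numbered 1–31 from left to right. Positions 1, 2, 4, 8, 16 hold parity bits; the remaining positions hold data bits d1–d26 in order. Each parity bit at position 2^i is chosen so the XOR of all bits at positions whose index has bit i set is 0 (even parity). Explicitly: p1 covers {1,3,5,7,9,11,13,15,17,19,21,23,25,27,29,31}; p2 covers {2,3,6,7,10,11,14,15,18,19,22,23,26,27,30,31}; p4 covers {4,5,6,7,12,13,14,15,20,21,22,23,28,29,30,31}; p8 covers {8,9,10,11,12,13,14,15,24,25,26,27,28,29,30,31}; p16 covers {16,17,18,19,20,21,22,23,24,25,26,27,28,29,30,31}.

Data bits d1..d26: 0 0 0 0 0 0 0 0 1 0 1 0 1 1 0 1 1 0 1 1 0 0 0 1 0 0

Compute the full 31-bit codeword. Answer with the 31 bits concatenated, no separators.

0001000100001011011011011000100

Place data at non-parity positions: p1 p2 0 p4 0 0 0 p8 0 0 0 0 1 0 1 p16 0 1 1 0 1 1 0 1 1 0 0 0 1 0 0
p1 (pos 1,3,5,7,9,11,13,15,17,19,21,23,25,27,29,31): XOR of data positions = 0⊕0⊕0⊕0⊕0⊕1⊕1⊕0⊕1⊕1⊕0⊕1⊕0⊕1⊕0 = 0
p2 (pos 2,3,6,7,10,11,14,15,18,19,22,23,26,27,30,31): XOR of data positions = 0⊕0⊕0⊕0⊕0⊕0⊕1⊕1⊕1⊕1⊕0⊕0⊕0⊕0⊕0 = 0
p4 (pos 4,5,6,7,12,13,14,15,20,21,22,23,28,29,30,31): XOR of data positions = 0⊕0⊕0⊕0⊕1⊕0⊕1⊕0⊕1⊕1⊕0⊕0⊕1⊕0⊕0 = 1
p8 (pos 8,9,10,11,12,13,14,15,24,25,26,27,28,29,30,31): XOR of data positions = 0⊕0⊕0⊕0⊕1⊕0⊕1⊕1⊕1⊕0⊕0⊕0⊕1⊕0⊕0 = 1
p16 (pos 16,17,18,19,20,21,22,23,24,25,26,27,28,29,30,31): XOR of data positions = 0⊕1⊕1⊕0⊕1⊕1⊕0⊕1⊕1⊕0⊕0⊕0⊕1⊕0⊕0 = 1
Codeword: 0001000100001011011011011000100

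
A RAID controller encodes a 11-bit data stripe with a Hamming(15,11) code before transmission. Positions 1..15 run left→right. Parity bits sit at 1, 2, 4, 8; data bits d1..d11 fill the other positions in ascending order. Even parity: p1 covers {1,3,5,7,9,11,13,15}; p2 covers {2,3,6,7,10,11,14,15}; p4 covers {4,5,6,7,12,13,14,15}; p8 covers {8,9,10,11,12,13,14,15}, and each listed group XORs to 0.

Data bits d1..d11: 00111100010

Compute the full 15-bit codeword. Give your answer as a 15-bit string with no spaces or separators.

000101111100010

Place data at non-parity positions: p1 p2 0 p4 0 1 1 p8 1 1 0 0 0 1 0
p1 (pos 1,3,5,7,9,11,13,15): XOR of data positions = 0⊕0⊕1⊕1⊕0⊕0⊕0 = 0
p2 (pos 2,3,6,7,10,11,14,15): XOR of data positions = 0⊕1⊕1⊕1⊕0⊕1⊕0 = 0
p4 (pos 4,5,6,7,12,13,14,15): XOR of data positions = 0⊕1⊕1⊕0⊕0⊕1⊕0 = 1
p8 (pos 8,9,10,11,12,13,14,15): XOR of data positions = 1⊕1⊕0⊕0⊕0⊕1⊕0 = 1
Codeword: 000101111100010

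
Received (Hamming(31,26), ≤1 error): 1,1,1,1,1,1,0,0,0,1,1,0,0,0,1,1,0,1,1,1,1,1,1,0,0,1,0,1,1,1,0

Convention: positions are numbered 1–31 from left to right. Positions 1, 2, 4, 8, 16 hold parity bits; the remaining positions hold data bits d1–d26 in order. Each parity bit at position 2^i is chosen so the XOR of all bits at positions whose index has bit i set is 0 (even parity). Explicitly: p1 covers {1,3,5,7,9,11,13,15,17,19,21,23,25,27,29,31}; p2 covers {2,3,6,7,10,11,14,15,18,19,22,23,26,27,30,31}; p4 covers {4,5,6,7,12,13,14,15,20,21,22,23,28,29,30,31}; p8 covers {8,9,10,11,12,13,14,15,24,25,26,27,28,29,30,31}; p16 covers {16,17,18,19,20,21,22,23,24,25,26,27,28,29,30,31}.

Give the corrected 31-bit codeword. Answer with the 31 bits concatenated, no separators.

1111110001100011011111100101010

s1 (pos 1,3,5,7,9,11,13,15,17,19,21,23,25,27,29,31): 1⊕1⊕1⊕0⊕0⊕1⊕0⊕1⊕0⊕1⊕1⊕1⊕0⊕0⊕1⊕0 = 1
s2 (pos 2,3,6,7,10,11,14,15,18,19,22,23,26,27,30,31): 1⊕1⊕1⊕0⊕1⊕1⊕0⊕1⊕1⊕1⊕1⊕1⊕1⊕0⊕1⊕0 = 0
s4 (pos 4,5,6,7,12,13,14,15,20,21,22,23,28,29,30,31): 1⊕1⊕1⊕0⊕0⊕0⊕0⊕1⊕1⊕1⊕1⊕1⊕1⊕1⊕1⊕0 = 1
s8 (pos 8,9,10,11,12,13,14,15,24,25,26,27,28,29,30,31): 0⊕0⊕1⊕1⊕0⊕0⊕0⊕1⊕0⊕0⊕1⊕0⊕1⊕1⊕1⊕0 = 1
s16 (pos 16,17,18,19,20,21,22,23,24,25,26,27,28,29,30,31): 1⊕0⊕1⊕1⊕1⊕1⊕1⊕1⊕0⊕0⊕1⊕0⊕1⊕1⊕1⊕0 = 1
Syndrome s16…s1 = 11101 → error at position 29.
Flip position 29: 1111110001100011011111100101110 → 1111110001100011011111100101010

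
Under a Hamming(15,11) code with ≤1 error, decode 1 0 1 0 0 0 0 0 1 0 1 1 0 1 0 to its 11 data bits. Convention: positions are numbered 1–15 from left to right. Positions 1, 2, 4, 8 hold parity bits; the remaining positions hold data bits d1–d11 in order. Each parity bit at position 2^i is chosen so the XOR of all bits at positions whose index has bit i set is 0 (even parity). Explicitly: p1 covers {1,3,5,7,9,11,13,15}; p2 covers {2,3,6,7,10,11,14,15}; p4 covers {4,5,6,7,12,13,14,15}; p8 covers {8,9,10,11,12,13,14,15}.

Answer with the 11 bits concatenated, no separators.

s1 (pos 1,3,5,7,9,11,13,15): 1⊕1⊕0⊕0⊕1⊕1⊕0⊕0 = 0
s2 (pos 2,3,6,7,10,11,14,15): 0⊕1⊕0⊕0⊕0⊕1⊕1⊕0 = 1
s4 (pos 4,5,6,7,12,13,14,15): 0⊕0⊕0⊕0⊕1⊕0⊕1⊕0 = 0
s8 (pos 8,9,10,11,12,13,14,15): 0⊕1⊕0⊕1⊕1⊕0⊕1⊕0 = 0
Syndrome s8…s1 = 0010 → error at position 2.
Flip position 2: 101000001011010 → 111000001011010
Read data bits from positions 3,5,6,7,9,10,11,12,13,14,15: 10001011010

10001011010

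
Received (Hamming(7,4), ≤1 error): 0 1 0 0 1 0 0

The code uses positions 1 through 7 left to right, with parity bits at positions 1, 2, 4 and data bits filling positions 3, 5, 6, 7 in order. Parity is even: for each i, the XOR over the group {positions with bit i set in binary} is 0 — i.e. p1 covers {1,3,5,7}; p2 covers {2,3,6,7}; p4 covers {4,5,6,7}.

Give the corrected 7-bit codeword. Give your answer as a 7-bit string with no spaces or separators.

s1 (pos 1,3,5,7): 0⊕0⊕1⊕0 = 1
s2 (pos 2,3,6,7): 1⊕0⊕0⊕0 = 1
s4 (pos 4,5,6,7): 0⊕1⊕0⊕0 = 1
Syndrome s4…s1 = 111 → error at position 7.
Flip position 7: 0100100 → 0100101

0100101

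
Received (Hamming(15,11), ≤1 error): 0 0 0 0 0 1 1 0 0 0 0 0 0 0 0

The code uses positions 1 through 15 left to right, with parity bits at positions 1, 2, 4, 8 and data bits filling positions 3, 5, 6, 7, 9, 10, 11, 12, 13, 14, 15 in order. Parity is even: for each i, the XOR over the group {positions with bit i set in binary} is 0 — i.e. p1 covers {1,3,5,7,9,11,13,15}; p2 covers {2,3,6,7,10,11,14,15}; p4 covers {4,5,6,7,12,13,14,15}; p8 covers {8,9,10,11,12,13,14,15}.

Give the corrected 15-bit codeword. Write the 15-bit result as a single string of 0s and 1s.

s1 (pos 1,3,5,7,9,11,13,15): 0⊕0⊕0⊕1⊕0⊕0⊕0⊕0 = 1
s2 (pos 2,3,6,7,10,11,14,15): 0⊕0⊕1⊕1⊕0⊕0⊕0⊕0 = 0
s4 (pos 4,5,6,7,12,13,14,15): 0⊕0⊕1⊕1⊕0⊕0⊕0⊕0 = 0
s8 (pos 8,9,10,11,12,13,14,15): 0⊕0⊕0⊕0⊕0⊕0⊕0⊕0 = 0
Syndrome s8…s1 = 0001 → error at position 1.
Flip position 1: 000001100000000 → 100001100000000

100001100000000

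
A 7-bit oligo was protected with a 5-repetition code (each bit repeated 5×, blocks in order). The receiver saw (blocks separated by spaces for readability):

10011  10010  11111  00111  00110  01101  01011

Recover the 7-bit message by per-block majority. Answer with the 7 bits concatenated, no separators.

1011011

Block 1 (10011): 3 ones → 1
Block 2 (10010): 2 ones → 0
Block 3 (11111): 5 ones → 1
Block 4 (00111): 3 ones → 1
Block 5 (00110): 2 ones → 0
Block 6 (01101): 3 ones → 1
Block 7 (01011): 3 ones → 1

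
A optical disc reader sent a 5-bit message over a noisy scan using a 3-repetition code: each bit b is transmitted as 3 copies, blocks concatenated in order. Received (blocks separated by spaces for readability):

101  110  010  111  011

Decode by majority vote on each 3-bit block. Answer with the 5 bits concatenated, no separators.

Block 1 (101): 2 ones → 1
Block 2 (110): 2 ones → 1
Block 3 (010): 1 one → 0
Block 4 (111): 3 ones → 1
Block 5 (011): 2 ones → 1

11011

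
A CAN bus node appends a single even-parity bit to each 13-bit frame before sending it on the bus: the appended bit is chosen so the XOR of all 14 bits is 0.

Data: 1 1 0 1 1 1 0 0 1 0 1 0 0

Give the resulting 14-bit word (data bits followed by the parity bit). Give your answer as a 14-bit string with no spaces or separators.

11011100101001

XOR of the 13 data bits: 1⊕1⊕0⊕1⊕1⊕1⊕0⊕0⊕1⊕0⊕1⊕0⊕0 = 1
Parity bit = 1 (so all 14 bits XOR to 0).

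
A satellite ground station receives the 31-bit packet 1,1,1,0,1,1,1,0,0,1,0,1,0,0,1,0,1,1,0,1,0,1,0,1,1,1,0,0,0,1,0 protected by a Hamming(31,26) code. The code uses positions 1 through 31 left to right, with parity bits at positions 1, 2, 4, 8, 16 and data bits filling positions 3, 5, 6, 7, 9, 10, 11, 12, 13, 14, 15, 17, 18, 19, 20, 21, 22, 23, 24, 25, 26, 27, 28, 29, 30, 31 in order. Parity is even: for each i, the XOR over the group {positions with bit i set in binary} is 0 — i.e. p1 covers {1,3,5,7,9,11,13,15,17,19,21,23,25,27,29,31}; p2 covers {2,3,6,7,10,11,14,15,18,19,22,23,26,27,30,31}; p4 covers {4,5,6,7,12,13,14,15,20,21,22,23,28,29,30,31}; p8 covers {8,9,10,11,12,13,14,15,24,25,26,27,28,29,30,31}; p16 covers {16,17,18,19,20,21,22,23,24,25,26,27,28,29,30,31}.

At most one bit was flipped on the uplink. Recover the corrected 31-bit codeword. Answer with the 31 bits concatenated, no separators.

1110111011010010110101011100010

s1 (pos 1,3,5,7,9,11,13,15,17,19,21,23,25,27,29,31): 1⊕1⊕1⊕1⊕0⊕0⊕0⊕1⊕1⊕0⊕0⊕0⊕1⊕0⊕0⊕0 = 1
s2 (pos 2,3,6,7,10,11,14,15,18,19,22,23,26,27,30,31): 1⊕1⊕1⊕1⊕1⊕0⊕0⊕1⊕1⊕0⊕1⊕0⊕1⊕0⊕1⊕0 = 0
s4 (pos 4,5,6,7,12,13,14,15,20,21,22,23,28,29,30,31): 0⊕1⊕1⊕1⊕1⊕0⊕0⊕1⊕1⊕0⊕1⊕0⊕0⊕0⊕1⊕0 = 0
s8 (pos 8,9,10,11,12,13,14,15,24,25,26,27,28,29,30,31): 0⊕0⊕1⊕0⊕1⊕0⊕0⊕1⊕1⊕1⊕1⊕0⊕0⊕0⊕1⊕0 = 1
s16 (pos 16,17,18,19,20,21,22,23,24,25,26,27,28,29,30,31): 0⊕1⊕1⊕0⊕1⊕0⊕1⊕0⊕1⊕1⊕1⊕0⊕0⊕0⊕1⊕0 = 0
Syndrome s16…s1 = 01001 → error at position 9.
Flip position 9: 1110111001010010110101011100010 → 1110111011010010110101011100010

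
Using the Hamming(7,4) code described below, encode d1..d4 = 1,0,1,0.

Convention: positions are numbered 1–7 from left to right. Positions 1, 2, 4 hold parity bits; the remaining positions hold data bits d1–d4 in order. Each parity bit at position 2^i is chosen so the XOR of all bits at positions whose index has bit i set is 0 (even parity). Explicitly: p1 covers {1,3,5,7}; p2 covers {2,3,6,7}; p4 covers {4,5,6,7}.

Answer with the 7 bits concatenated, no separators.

1011010

Place data at non-parity positions: p1 p2 1 p4 0 1 0
p1 (pos 1,3,5,7): XOR of data positions = 1⊕0⊕0 = 1
p2 (pos 2,3,6,7): XOR of data positions = 1⊕1⊕0 = 0
p4 (pos 4,5,6,7): XOR of data positions = 0⊕1⊕0 = 1
Codeword: 1011010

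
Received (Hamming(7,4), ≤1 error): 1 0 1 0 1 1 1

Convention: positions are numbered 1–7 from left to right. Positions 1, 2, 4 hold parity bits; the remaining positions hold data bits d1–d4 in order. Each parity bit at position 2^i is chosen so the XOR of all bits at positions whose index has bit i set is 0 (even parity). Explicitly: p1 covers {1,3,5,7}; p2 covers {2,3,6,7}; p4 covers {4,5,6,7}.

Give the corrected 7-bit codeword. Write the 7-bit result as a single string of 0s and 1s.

s1 (pos 1,3,5,7): 1⊕1⊕1⊕1 = 0
s2 (pos 2,3,6,7): 0⊕1⊕1⊕1 = 1
s4 (pos 4,5,6,7): 0⊕1⊕1⊕1 = 1
Syndrome s4…s1 = 110 → error at position 6.
Flip position 6: 1010111 → 1010101

1010101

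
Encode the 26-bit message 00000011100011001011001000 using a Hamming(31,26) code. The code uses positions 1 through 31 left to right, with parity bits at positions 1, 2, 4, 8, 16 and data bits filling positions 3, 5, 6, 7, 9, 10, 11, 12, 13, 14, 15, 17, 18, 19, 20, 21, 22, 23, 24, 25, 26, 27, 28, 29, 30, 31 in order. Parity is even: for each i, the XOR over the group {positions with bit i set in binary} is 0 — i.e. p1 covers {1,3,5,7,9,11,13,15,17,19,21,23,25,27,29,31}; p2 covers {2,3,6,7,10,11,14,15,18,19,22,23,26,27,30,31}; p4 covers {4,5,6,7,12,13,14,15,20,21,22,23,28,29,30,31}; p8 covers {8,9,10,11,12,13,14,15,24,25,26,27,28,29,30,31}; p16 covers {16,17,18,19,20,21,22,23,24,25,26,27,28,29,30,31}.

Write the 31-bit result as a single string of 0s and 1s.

Place data at non-parity positions: p1 p2 0 p4 0 0 0 p8 0 0 1 1 1 0 0 p16 0 1 1 0 0 1 0 1 1 0 0 1 0 0 0
p1 (pos 1,3,5,7,9,11,13,15,17,19,21,23,25,27,29,31): XOR of data positions = 0⊕0⊕0⊕0⊕1⊕1⊕0⊕0⊕1⊕0⊕0⊕1⊕0⊕0⊕0 = 0
p2 (pos 2,3,6,7,10,11,14,15,18,19,22,23,26,27,30,31): XOR of data positions = 0⊕0⊕0⊕0⊕1⊕0⊕0⊕1⊕1⊕1⊕0⊕0⊕0⊕0⊕0 = 0
p4 (pos 4,5,6,7,12,13,14,15,20,21,22,23,28,29,30,31): XOR of data positions = 0⊕0⊕0⊕1⊕1⊕0⊕0⊕0⊕0⊕1⊕0⊕1⊕0⊕0⊕0 = 0
p8 (pos 8,9,10,11,12,13,14,15,24,25,26,27,28,29,30,31): XOR of data positions = 0⊕0⊕1⊕1⊕1⊕0⊕0⊕1⊕1⊕0⊕0⊕1⊕0⊕0⊕0 = 0
p16 (pos 16,17,18,19,20,21,22,23,24,25,26,27,28,29,30,31): XOR of data positions = 0⊕1⊕1⊕0⊕0⊕1⊕0⊕1⊕1⊕0⊕0⊕1⊕0⊕0⊕0 = 0
Codeword: 0000000000111000011001011001000

0000000000111000011001011001000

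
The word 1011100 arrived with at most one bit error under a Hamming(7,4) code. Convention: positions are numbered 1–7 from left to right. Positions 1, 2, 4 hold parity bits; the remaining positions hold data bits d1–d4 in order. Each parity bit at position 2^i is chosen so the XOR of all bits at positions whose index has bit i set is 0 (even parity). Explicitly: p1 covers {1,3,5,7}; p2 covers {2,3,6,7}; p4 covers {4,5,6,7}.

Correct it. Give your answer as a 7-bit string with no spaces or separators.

1001100

s1 (pos 1,3,5,7): 1⊕1⊕1⊕0 = 1
s2 (pos 2,3,6,7): 0⊕1⊕0⊕0 = 1
s4 (pos 4,5,6,7): 1⊕1⊕0⊕0 = 0
Syndrome s4…s1 = 011 → error at position 3.
Flip position 3: 1011100 → 1001100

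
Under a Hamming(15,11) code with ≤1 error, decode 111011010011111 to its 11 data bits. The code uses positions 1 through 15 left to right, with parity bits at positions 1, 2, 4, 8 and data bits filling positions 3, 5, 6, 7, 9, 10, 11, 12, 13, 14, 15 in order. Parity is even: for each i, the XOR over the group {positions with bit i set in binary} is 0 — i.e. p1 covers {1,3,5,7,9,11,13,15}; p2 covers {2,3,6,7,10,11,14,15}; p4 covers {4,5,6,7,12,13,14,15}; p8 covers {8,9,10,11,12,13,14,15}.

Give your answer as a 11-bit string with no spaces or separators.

s1 (pos 1,3,5,7,9,11,13,15): 1⊕1⊕1⊕0⊕0⊕1⊕1⊕1 = 0
s2 (pos 2,3,6,7,10,11,14,15): 1⊕1⊕1⊕0⊕0⊕1⊕1⊕1 = 0
s4 (pos 4,5,6,7,12,13,14,15): 0⊕1⊕1⊕0⊕1⊕1⊕1⊕1 = 0
s8 (pos 8,9,10,11,12,13,14,15): 1⊕0⊕0⊕1⊕1⊕1⊕1⊕1 = 0
Syndrome s8…s1 = 0000 → no error.
Read data bits from positions 3,5,6,7,9,10,11,12,13,14,15: 11100011111

11100011111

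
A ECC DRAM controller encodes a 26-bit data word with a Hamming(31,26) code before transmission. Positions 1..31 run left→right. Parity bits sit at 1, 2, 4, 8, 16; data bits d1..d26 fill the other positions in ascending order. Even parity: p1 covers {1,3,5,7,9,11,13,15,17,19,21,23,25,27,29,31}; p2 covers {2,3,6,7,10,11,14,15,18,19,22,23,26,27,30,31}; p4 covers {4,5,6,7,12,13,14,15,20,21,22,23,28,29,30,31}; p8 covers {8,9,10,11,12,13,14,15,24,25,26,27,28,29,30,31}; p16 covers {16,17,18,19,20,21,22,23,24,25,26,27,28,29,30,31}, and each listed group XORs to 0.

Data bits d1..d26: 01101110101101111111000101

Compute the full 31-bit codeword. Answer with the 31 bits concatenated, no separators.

Place data at non-parity positions: p1 p2 0 p4 1 1 0 p8 1 1 1 0 1 0 1 p16 1 0 1 1 1 1 1 1 1 0 0 0 1 0 1
p1 (pos 1,3,5,7,9,11,13,15,17,19,21,23,25,27,29,31): XOR of data positions = 0⊕1⊕0⊕1⊕1⊕1⊕1⊕1⊕1⊕1⊕1⊕1⊕0⊕1⊕1 = 0
p2 (pos 2,3,6,7,10,11,14,15,18,19,22,23,26,27,30,31): XOR of data positions = 0⊕1⊕0⊕1⊕1⊕0⊕1⊕0⊕1⊕1⊕1⊕0⊕0⊕0⊕1 = 0
p4 (pos 4,5,6,7,12,13,14,15,20,21,22,23,28,29,30,31): XOR of data positions = 1⊕1⊕0⊕0⊕1⊕0⊕1⊕1⊕1⊕1⊕1⊕0⊕1⊕0⊕1 = 0
p8 (pos 8,9,10,11,12,13,14,15,24,25,26,27,28,29,30,31): XOR of data positions = 1⊕1⊕1⊕0⊕1⊕0⊕1⊕1⊕1⊕0⊕0⊕0⊕1⊕0⊕1 = 1
p16 (pos 16,17,18,19,20,21,22,23,24,25,26,27,28,29,30,31): XOR of data positions = 1⊕0⊕1⊕1⊕1⊕1⊕1⊕1⊕1⊕0⊕0⊕0⊕1⊕0⊕1 = 0
Codeword: 0000110111101010101111111000101

0000110111101010101111111000101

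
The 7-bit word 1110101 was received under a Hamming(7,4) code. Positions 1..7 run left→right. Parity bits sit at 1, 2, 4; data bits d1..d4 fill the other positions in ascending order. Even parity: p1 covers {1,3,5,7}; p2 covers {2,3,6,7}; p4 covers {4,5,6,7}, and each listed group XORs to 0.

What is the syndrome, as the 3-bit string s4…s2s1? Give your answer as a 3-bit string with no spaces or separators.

s1 (pos 1,3,5,7): 1⊕1⊕1⊕1 = 0
s2 (pos 2,3,6,7): 1⊕1⊕0⊕1 = 1
s4 (pos 4,5,6,7): 0⊕1⊕0⊕1 = 0
Syndrome s4…s1 = 010 → error at position 2.

010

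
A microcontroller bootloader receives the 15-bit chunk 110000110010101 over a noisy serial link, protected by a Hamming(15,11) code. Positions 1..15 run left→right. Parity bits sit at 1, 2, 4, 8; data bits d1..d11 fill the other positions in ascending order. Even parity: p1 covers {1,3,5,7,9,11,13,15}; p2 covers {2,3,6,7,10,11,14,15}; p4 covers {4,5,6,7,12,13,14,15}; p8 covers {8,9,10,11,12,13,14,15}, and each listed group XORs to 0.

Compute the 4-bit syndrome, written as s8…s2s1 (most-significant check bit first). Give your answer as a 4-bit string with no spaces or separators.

0101

s1 (pos 1,3,5,7,9,11,13,15): 1⊕0⊕0⊕1⊕0⊕1⊕1⊕1 = 1
s2 (pos 2,3,6,7,10,11,14,15): 1⊕0⊕0⊕1⊕0⊕1⊕0⊕1 = 0
s4 (pos 4,5,6,7,12,13,14,15): 0⊕0⊕0⊕1⊕0⊕1⊕0⊕1 = 1
s8 (pos 8,9,10,11,12,13,14,15): 1⊕0⊕0⊕1⊕0⊕1⊕0⊕1 = 0
Syndrome s8…s1 = 0101 → error at position 5.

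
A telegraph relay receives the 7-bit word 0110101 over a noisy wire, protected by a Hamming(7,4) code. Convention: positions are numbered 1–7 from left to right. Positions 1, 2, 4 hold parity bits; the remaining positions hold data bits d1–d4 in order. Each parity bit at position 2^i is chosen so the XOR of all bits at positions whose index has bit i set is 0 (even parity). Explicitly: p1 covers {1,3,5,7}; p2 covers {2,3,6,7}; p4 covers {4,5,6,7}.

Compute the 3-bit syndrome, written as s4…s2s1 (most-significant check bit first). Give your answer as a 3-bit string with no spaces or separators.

011

s1 (pos 1,3,5,7): 0⊕1⊕1⊕1 = 1
s2 (pos 2,3,6,7): 1⊕1⊕0⊕1 = 1
s4 (pos 4,5,6,7): 0⊕1⊕0⊕1 = 0
Syndrome s4…s1 = 011 → error at position 3.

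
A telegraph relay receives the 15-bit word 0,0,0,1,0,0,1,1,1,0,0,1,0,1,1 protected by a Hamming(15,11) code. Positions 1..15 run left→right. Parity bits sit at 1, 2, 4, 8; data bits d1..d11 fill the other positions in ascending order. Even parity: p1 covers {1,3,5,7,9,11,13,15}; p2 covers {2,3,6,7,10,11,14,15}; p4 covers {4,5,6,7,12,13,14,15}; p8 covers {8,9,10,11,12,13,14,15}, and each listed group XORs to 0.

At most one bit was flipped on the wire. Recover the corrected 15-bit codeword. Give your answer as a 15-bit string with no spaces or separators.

000100111001010

s1 (pos 1,3,5,7,9,11,13,15): 0⊕0⊕0⊕1⊕1⊕0⊕0⊕1 = 1
s2 (pos 2,3,6,7,10,11,14,15): 0⊕0⊕0⊕1⊕0⊕0⊕1⊕1 = 1
s4 (pos 4,5,6,7,12,13,14,15): 1⊕0⊕0⊕1⊕1⊕0⊕1⊕1 = 1
s8 (pos 8,9,10,11,12,13,14,15): 1⊕1⊕0⊕0⊕1⊕0⊕1⊕1 = 1
Syndrome s8…s1 = 1111 → error at position 15.
Flip position 15: 000100111001011 → 000100111001010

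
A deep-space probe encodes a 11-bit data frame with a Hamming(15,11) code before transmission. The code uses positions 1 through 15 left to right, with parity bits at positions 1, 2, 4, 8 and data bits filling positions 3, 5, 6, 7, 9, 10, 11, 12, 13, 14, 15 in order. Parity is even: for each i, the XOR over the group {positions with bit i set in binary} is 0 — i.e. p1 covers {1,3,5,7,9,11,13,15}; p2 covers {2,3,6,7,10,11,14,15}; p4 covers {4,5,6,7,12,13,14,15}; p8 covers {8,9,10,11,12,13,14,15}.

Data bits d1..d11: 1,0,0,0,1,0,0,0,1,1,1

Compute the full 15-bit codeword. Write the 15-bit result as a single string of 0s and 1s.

011100001000111

Place data at non-parity positions: p1 p2 1 p4 0 0 0 p8 1 0 0 0 1 1 1
p1 (pos 1,3,5,7,9,11,13,15): XOR of data positions = 1⊕0⊕0⊕1⊕0⊕1⊕1 = 0
p2 (pos 2,3,6,7,10,11,14,15): XOR of data positions = 1⊕0⊕0⊕0⊕0⊕1⊕1 = 1
p4 (pos 4,5,6,7,12,13,14,15): XOR of data positions = 0⊕0⊕0⊕0⊕1⊕1⊕1 = 1
p8 (pos 8,9,10,11,12,13,14,15): XOR of data positions = 1⊕0⊕0⊕0⊕1⊕1⊕1 = 0
Codeword: 011100001000111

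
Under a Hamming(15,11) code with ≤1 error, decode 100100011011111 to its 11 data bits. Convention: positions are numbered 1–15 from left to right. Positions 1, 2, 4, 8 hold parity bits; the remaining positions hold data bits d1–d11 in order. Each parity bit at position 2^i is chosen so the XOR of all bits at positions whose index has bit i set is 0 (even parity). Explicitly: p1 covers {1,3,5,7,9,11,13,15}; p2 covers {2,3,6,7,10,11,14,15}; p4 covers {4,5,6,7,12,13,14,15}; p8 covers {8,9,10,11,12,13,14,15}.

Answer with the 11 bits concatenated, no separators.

00001011110

s1 (pos 1,3,5,7,9,11,13,15): 1⊕0⊕0⊕0⊕1⊕1⊕1⊕1 = 1
s2 (pos 2,3,6,7,10,11,14,15): 0⊕0⊕0⊕0⊕0⊕1⊕1⊕1 = 1
s4 (pos 4,5,6,7,12,13,14,15): 1⊕0⊕0⊕0⊕1⊕1⊕1⊕1 = 1
s8 (pos 8,9,10,11,12,13,14,15): 1⊕1⊕0⊕1⊕1⊕1⊕1⊕1 = 1
Syndrome s8…s1 = 1111 → error at position 15.
Flip position 15: 100100011011111 → 100100011011110
Read data bits from positions 3,5,6,7,9,10,11,12,13,14,15: 00001011110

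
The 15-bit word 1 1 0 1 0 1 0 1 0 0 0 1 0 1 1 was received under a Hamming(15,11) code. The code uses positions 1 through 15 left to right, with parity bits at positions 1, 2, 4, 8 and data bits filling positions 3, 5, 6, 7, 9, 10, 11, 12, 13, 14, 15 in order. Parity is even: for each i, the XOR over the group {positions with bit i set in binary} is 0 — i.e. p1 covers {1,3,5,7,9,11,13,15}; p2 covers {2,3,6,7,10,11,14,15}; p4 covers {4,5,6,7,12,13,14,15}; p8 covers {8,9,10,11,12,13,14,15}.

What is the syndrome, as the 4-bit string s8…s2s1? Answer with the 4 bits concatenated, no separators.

0100

s1 (pos 1,3,5,7,9,11,13,15): 1⊕0⊕0⊕0⊕0⊕0⊕0⊕1 = 0
s2 (pos 2,3,6,7,10,11,14,15): 1⊕0⊕1⊕0⊕0⊕0⊕1⊕1 = 0
s4 (pos 4,5,6,7,12,13,14,15): 1⊕0⊕1⊕0⊕1⊕0⊕1⊕1 = 1
s8 (pos 8,9,10,11,12,13,14,15): 1⊕0⊕0⊕0⊕1⊕0⊕1⊕1 = 0
Syndrome s8…s1 = 0100 → error at position 4.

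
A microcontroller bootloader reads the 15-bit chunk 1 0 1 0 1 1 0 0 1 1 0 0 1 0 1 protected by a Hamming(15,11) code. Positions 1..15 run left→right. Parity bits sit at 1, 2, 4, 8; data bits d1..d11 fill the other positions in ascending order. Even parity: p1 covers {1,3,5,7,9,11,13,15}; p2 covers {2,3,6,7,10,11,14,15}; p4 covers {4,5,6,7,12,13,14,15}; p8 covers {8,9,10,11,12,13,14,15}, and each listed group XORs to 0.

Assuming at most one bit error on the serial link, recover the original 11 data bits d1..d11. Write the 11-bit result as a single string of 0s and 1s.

s1 (pos 1,3,5,7,9,11,13,15): 1⊕1⊕1⊕0⊕1⊕0⊕1⊕1 = 0
s2 (pos 2,3,6,7,10,11,14,15): 0⊕1⊕1⊕0⊕1⊕0⊕0⊕1 = 0
s4 (pos 4,5,6,7,12,13,14,15): 0⊕1⊕1⊕0⊕0⊕1⊕0⊕1 = 0
s8 (pos 8,9,10,11,12,13,14,15): 0⊕1⊕1⊕0⊕0⊕1⊕0⊕1 = 0
Syndrome s8…s1 = 0000 → no error.
Read data bits from positions 3,5,6,7,9,10,11,12,13,14,15: 11101100101

11101100101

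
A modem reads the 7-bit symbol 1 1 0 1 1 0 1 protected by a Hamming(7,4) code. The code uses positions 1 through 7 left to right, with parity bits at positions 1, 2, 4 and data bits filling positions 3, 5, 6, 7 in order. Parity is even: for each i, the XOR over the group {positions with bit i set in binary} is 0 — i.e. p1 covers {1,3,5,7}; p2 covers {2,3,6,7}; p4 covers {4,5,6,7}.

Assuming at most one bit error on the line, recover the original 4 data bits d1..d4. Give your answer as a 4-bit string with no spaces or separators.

0001

s1 (pos 1,3,5,7): 1⊕0⊕1⊕1 = 1
s2 (pos 2,3,6,7): 1⊕0⊕0⊕1 = 0
s4 (pos 4,5,6,7): 1⊕1⊕0⊕1 = 1
Syndrome s4…s1 = 101 → error at position 5.
Flip position 5: 1101101 → 1101001
Read data bits from positions 3,5,6,7: 0001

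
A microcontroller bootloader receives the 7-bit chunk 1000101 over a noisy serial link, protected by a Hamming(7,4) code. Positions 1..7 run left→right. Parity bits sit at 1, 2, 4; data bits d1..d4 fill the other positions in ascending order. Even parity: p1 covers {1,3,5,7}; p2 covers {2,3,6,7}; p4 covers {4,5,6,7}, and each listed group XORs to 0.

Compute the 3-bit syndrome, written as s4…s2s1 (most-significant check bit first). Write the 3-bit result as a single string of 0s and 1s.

011

s1 (pos 1,3,5,7): 1⊕0⊕1⊕1 = 1
s2 (pos 2,3,6,7): 0⊕0⊕0⊕1 = 1
s4 (pos 4,5,6,7): 0⊕1⊕0⊕1 = 0
Syndrome s4…s1 = 011 → error at position 3.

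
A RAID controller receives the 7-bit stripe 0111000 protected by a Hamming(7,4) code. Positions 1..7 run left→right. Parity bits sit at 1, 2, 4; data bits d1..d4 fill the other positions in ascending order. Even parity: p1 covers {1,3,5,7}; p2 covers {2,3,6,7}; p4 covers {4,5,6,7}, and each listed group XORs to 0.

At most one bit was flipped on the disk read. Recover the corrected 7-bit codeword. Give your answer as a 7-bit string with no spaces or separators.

s1 (pos 1,3,5,7): 0⊕1⊕0⊕0 = 1
s2 (pos 2,3,6,7): 1⊕1⊕0⊕0 = 0
s4 (pos 4,5,6,7): 1⊕0⊕0⊕0 = 1
Syndrome s4…s1 = 101 → error at position 5.
Flip position 5: 0111000 → 0111100

0111100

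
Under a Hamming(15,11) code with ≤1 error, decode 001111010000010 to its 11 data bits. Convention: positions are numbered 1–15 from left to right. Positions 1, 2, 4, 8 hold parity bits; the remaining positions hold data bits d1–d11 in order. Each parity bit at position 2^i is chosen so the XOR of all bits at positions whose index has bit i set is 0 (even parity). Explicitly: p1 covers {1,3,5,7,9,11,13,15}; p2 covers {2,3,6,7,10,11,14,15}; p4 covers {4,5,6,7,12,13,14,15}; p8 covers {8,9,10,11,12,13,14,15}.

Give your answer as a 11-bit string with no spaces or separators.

11100000010

s1 (pos 1,3,5,7,9,11,13,15): 0⊕1⊕1⊕0⊕0⊕0⊕0⊕0 = 0
s2 (pos 2,3,6,7,10,11,14,15): 0⊕1⊕1⊕0⊕0⊕0⊕1⊕0 = 1
s4 (pos 4,5,6,7,12,13,14,15): 1⊕1⊕1⊕0⊕0⊕0⊕1⊕0 = 0
s8 (pos 8,9,10,11,12,13,14,15): 1⊕0⊕0⊕0⊕0⊕0⊕1⊕0 = 0
Syndrome s8…s1 = 0010 → error at position 2.
Flip position 2: 001111010000010 → 011111010000010
Read data bits from positions 3,5,6,7,9,10,11,12,13,14,15: 11100000010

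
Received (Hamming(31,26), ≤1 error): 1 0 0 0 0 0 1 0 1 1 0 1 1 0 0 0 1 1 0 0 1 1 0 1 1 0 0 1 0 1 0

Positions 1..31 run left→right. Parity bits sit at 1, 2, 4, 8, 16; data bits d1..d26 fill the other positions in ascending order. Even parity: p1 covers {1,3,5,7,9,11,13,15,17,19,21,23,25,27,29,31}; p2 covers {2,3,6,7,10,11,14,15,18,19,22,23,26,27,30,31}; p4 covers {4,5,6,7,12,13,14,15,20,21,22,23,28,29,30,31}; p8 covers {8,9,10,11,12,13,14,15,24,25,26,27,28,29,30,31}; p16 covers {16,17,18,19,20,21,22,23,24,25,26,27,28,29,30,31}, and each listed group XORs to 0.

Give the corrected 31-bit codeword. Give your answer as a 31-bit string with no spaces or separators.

s1 (pos 1,3,5,7,9,11,13,15,17,19,21,23,25,27,29,31): 1⊕0⊕0⊕1⊕1⊕0⊕1⊕0⊕1⊕0⊕1⊕0⊕1⊕0⊕0⊕0 = 1
s2 (pos 2,3,6,7,10,11,14,15,18,19,22,23,26,27,30,31): 0⊕0⊕0⊕1⊕1⊕0⊕0⊕0⊕1⊕0⊕1⊕0⊕0⊕0⊕1⊕0 = 1
s4 (pos 4,5,6,7,12,13,14,15,20,21,22,23,28,29,30,31): 0⊕0⊕0⊕1⊕1⊕1⊕0⊕0⊕0⊕1⊕1⊕0⊕1⊕0⊕1⊕0 = 1
s8 (pos 8,9,10,11,12,13,14,15,24,25,26,27,28,29,30,31): 0⊕1⊕1⊕0⊕1⊕1⊕0⊕0⊕1⊕1⊕0⊕0⊕1⊕0⊕1⊕0 = 0
s16 (pos 16,17,18,19,20,21,22,23,24,25,26,27,28,29,30,31): 0⊕1⊕1⊕0⊕0⊕1⊕1⊕0⊕1⊕1⊕0⊕0⊕1⊕0⊕1⊕0 = 0
Syndrome s16…s1 = 00111 → error at position 7.
Flip position 7: 1000001011011000110011011001010 → 1000000011011000110011011001010

1000000011011000110011011001010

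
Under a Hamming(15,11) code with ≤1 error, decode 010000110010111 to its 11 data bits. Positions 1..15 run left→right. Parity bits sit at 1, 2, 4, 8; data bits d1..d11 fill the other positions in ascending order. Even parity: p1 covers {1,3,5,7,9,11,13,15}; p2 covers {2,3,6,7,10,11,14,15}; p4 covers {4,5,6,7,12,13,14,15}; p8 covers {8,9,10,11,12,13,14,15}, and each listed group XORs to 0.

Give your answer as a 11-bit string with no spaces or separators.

00010110111

s1 (pos 1,3,5,7,9,11,13,15): 0⊕0⊕0⊕1⊕0⊕1⊕1⊕1 = 0
s2 (pos 2,3,6,7,10,11,14,15): 1⊕0⊕0⊕1⊕0⊕1⊕1⊕1 = 1
s4 (pos 4,5,6,7,12,13,14,15): 0⊕0⊕0⊕1⊕0⊕1⊕1⊕1 = 0
s8 (pos 8,9,10,11,12,13,14,15): 1⊕0⊕0⊕1⊕0⊕1⊕1⊕1 = 1
Syndrome s8…s1 = 1010 → error at position 10.
Flip position 10: 010000110010111 → 010000110110111
Read data bits from positions 3,5,6,7,9,10,11,12,13,14,15: 00010110111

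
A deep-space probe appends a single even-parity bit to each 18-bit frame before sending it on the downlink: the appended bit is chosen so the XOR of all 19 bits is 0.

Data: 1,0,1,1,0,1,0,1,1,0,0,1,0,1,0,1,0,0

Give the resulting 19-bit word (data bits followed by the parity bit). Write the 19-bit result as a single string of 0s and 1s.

XOR of the 18 data bits: 1⊕0⊕1⊕1⊕0⊕1⊕0⊕1⊕1⊕0⊕0⊕1⊕0⊕1⊕0⊕1⊕0⊕0 = 1
Parity bit = 1 (so all 19 bits XOR to 0).

1011010110010101001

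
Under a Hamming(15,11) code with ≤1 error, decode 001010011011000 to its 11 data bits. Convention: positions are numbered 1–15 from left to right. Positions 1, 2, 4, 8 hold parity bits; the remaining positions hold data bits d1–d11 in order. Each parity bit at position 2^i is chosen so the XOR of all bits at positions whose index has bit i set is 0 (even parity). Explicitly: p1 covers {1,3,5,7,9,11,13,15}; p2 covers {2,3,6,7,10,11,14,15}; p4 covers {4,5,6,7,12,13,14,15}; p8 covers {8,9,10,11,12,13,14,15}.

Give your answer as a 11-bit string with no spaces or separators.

s1 (pos 1,3,5,7,9,11,13,15): 0⊕1⊕1⊕0⊕1⊕1⊕0⊕0 = 0
s2 (pos 2,3,6,7,10,11,14,15): 0⊕1⊕0⊕0⊕0⊕1⊕0⊕0 = 0
s4 (pos 4,5,6,7,12,13,14,15): 0⊕1⊕0⊕0⊕1⊕0⊕0⊕0 = 0
s8 (pos 8,9,10,11,12,13,14,15): 1⊕1⊕0⊕1⊕1⊕0⊕0⊕0 = 0
Syndrome s8…s1 = 0000 → no error.
Read data bits from positions 3,5,6,7,9,10,11,12,13,14,15: 11001011000

11001011000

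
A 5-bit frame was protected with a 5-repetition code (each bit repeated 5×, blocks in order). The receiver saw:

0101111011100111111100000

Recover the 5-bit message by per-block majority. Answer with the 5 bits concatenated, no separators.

Block 1 (01011): 3 ones → 1
Block 2 (11011): 4 ones → 1
Block 3 (10011): 3 ones → 1
Block 4 (11111): 5 ones → 1
Block 5 (00000): 0 ones → 0

11110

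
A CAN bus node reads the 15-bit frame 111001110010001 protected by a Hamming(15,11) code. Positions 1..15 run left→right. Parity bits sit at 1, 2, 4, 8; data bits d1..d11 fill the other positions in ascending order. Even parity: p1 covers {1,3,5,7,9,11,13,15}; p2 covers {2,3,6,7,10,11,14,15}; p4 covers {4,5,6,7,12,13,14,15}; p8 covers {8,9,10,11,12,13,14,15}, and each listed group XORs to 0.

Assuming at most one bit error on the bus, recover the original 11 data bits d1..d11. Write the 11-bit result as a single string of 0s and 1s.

10110010101

s1 (pos 1,3,5,7,9,11,13,15): 1⊕1⊕0⊕1⊕0⊕1⊕0⊕1 = 1
s2 (pos 2,3,6,7,10,11,14,15): 1⊕1⊕1⊕1⊕0⊕1⊕0⊕1 = 0
s4 (pos 4,5,6,7,12,13,14,15): 0⊕0⊕1⊕1⊕0⊕0⊕0⊕1 = 1
s8 (pos 8,9,10,11,12,13,14,15): 1⊕0⊕0⊕1⊕0⊕0⊕0⊕1 = 1
Syndrome s8…s1 = 1101 → error at position 13.
Flip position 13: 111001110010001 → 111001110010101
Read data bits from positions 3,5,6,7,9,10,11,12,13,14,15: 10110010101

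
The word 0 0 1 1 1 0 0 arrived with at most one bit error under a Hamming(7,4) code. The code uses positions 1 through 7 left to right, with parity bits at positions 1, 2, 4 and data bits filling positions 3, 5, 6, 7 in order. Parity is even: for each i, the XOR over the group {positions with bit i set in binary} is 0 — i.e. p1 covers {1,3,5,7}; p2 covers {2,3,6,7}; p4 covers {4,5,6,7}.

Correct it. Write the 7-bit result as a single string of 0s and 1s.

s1 (pos 1,3,5,7): 0⊕1⊕1⊕0 = 0
s2 (pos 2,3,6,7): 0⊕1⊕0⊕0 = 1
s4 (pos 4,5,6,7): 1⊕1⊕0⊕0 = 0
Syndrome s4…s1 = 010 → error at position 2.
Flip position 2: 0011100 → 0111100

0111100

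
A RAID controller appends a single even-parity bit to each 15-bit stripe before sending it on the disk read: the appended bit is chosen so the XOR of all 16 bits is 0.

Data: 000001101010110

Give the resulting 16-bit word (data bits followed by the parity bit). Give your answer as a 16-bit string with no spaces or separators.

XOR of the 15 data bits: 0⊕0⊕0⊕0⊕0⊕1⊕1⊕0⊕1⊕0⊕1⊕0⊕1⊕1⊕0 = 0
Parity bit = 0 (so all 16 bits XOR to 0).

0000011010101100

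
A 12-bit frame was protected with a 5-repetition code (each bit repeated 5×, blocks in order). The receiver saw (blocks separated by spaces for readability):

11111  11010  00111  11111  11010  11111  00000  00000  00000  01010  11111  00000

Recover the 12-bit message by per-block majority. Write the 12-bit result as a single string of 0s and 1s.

Block 1 (11111): 5 ones → 1
Block 2 (11010): 3 ones → 1
Block 3 (00111): 3 ones → 1
Block 4 (11111): 5 ones → 1
Block 5 (11010): 3 ones → 1
Block 6 (11111): 5 ones → 1
Block 7 (00000): 0 ones → 0
Block 8 (00000): 0 ones → 0
Block 9 (00000): 0 ones → 0
Block 10 (01010): 2 ones → 0
Block 11 (11111): 5 ones → 1
Block 12 (00000): 0 ones → 0

111111000010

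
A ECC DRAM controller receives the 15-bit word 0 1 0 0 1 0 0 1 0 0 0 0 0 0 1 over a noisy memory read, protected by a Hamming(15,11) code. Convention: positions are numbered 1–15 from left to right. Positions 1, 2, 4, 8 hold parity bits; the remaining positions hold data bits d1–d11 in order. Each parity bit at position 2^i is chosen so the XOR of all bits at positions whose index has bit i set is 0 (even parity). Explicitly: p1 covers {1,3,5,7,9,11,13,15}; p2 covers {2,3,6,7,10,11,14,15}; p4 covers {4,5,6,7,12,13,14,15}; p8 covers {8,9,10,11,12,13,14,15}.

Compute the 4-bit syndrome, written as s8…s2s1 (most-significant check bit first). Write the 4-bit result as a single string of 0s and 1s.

0000

s1 (pos 1,3,5,7,9,11,13,15): 0⊕0⊕1⊕0⊕0⊕0⊕0⊕1 = 0
s2 (pos 2,3,6,7,10,11,14,15): 1⊕0⊕0⊕0⊕0⊕0⊕0⊕1 = 0
s4 (pos 4,5,6,7,12,13,14,15): 0⊕1⊕0⊕0⊕0⊕0⊕0⊕1 = 0
s8 (pos 8,9,10,11,12,13,14,15): 1⊕0⊕0⊕0⊕0⊕0⊕0⊕1 = 0
Syndrome s8…s1 = 0000 → no error.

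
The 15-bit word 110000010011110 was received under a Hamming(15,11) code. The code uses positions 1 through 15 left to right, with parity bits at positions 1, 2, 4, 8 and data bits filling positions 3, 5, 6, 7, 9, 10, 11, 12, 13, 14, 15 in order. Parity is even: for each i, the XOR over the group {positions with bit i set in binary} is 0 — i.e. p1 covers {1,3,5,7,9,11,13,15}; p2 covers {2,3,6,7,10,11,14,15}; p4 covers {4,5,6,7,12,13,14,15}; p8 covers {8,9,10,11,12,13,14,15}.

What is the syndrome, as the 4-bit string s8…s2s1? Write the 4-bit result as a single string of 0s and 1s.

1111

s1 (pos 1,3,5,7,9,11,13,15): 1⊕0⊕0⊕0⊕0⊕1⊕1⊕0 = 1
s2 (pos 2,3,6,7,10,11,14,15): 1⊕0⊕0⊕0⊕0⊕1⊕1⊕0 = 1
s4 (pos 4,5,6,7,12,13,14,15): 0⊕0⊕0⊕0⊕1⊕1⊕1⊕0 = 1
s8 (pos 8,9,10,11,12,13,14,15): 1⊕0⊕0⊕1⊕1⊕1⊕1⊕0 = 1
Syndrome s8…s1 = 1111 → error at position 15.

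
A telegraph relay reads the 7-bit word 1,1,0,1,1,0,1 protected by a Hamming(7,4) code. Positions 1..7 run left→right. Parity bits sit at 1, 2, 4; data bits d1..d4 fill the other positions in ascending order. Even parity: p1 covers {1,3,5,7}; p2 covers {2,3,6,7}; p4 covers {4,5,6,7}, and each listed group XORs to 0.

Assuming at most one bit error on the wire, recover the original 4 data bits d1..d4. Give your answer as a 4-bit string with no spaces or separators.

0001

s1 (pos 1,3,5,7): 1⊕0⊕1⊕1 = 1
s2 (pos 2,3,6,7): 1⊕0⊕0⊕1 = 0
s4 (pos 4,5,6,7): 1⊕1⊕0⊕1 = 1
Syndrome s4…s1 = 101 → error at position 5.
Flip position 5: 1101101 → 1101001
Read data bits from positions 3,5,6,7: 0001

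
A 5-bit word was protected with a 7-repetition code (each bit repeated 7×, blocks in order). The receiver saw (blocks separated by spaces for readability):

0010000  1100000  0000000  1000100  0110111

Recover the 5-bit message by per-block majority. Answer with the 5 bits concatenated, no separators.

Block 1 (0010000): 1 one → 0
Block 2 (1100000): 2 ones → 0
Block 3 (0000000): 0 ones → 0
Block 4 (1000100): 2 ones → 0
Block 5 (0110111): 5 ones → 1

00001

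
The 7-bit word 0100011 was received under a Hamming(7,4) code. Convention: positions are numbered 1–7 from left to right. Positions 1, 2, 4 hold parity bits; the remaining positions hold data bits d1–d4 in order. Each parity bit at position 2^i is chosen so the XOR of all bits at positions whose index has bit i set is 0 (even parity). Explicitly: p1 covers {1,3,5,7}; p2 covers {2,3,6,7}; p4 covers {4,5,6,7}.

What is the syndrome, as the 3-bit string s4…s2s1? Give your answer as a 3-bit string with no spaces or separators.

011

s1 (pos 1,3,5,7): 0⊕0⊕0⊕1 = 1
s2 (pos 2,3,6,7): 1⊕0⊕1⊕1 = 1
s4 (pos 4,5,6,7): 0⊕0⊕1⊕1 = 0
Syndrome s4…s1 = 011 → error at position 3.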